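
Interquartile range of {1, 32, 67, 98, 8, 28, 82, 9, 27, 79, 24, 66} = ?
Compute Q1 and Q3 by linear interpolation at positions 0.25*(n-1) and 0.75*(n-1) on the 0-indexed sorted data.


Sorted: 1, 8, 9, 24, 27, 28, 32, 66, 67, 79, 82, 98
Q1 (25th %ile) = 20.2500
Q3 (75th %ile) = 70.0000
IQR = 70.0000 - 20.2500 = 49.7500

IQR = 49.7500


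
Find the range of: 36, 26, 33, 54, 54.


Max = 54, Min = 26
Range = 54 - 26 = 28

Range = 28


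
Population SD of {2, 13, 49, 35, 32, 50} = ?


Mean = 30.1667
Variance = 310.4722
SD = sqrt(310.4722) = 17.6202

SD = 17.6202


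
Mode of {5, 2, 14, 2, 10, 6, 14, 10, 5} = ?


Frequencies: 2:2, 5:2, 6:1, 10:2, 14:2
Max frequency = 2
Mode = 2, 5, 10, 14

Mode = 2, 5, 10, 14


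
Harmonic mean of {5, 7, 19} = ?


Sum of reciprocals = 1/5 + 1/7 + 1/19 = 0.395489
HM = 3/0.395489 = 7.5856

HM = 7.5856


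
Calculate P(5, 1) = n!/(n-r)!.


P(5,1) = 5!/4!
= 120/24
= 5

P(5,1) = 5


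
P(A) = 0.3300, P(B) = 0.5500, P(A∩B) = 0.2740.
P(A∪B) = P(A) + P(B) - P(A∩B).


P(A∪B) = 0.3300 + 0.5500 - 0.2740
= 0.8800 - 0.2740
= 0.6060

P(A∪B) = 0.6060


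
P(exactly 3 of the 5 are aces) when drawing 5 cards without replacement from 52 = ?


Hypergeometric: P(X=3) = C(4,3)·C(48,2) / C(52,5)
= 4 × 1128 / 2598960
= 4512/2598960 = 0.0017

P = 0.0017


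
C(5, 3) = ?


C(5,3) = 5!/(3! × 2!)
= 120/(6 × 2)
= 10

C(5,3) = 10


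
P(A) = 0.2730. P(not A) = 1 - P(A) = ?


P(not A) = 1 - 0.2730 = 0.7270

P(not A) = 0.7270


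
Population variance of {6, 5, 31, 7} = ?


Mean = 12.2500
Squared deviations: 39.0625, 52.5625, 351.5625, 27.5625
Sum = 470.7500
Variance = 470.7500/4 = 117.6875

Variance = 117.6875


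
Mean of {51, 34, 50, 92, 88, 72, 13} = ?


Sum = 51 + 34 + 50 + 92 + 88 + 72 + 13 = 400
n = 7
Mean = 400/7 = 57.1429

Mean = 57.1429


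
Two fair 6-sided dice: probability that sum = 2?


Total outcomes = 6×6 = 36
Favorable (sum = 2): 1
P = 1/36 = 0.0278

P = 0.0278


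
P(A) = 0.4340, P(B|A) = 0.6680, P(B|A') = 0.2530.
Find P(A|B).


P(B) = P(B|A)*P(A) + P(B|A')*P(A')
= 0.6680*0.4340 + 0.2530*0.5660
= 0.289912 + 0.143198 = 0.433110
P(A|B) = 0.289912/0.433110 = 0.6694

P(A|B) = 0.6694


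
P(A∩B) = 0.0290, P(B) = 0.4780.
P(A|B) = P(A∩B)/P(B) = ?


P(A|B) = 0.0290/0.4780 = 0.0607

P(A|B) = 0.0607


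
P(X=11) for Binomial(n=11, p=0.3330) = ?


C(11,11) = 1
p^11 = 5.583243e-06
(1-p)^0 = 1.000000
P = 1 * 5.583243e-06 * 1.000000 = 5.5832e-06

P(X=11) = 5.5832e-06


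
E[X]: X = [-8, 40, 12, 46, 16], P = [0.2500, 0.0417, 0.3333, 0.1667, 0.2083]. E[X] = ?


E[X] = -8*0.2500 + 40*0.0417 + 12*0.3333 + 46*0.1667 + 16*0.2083
= -2.0000 + 1.6680 + 3.9996 + 7.6682 + 3.3328
= 14.6686

E[X] = 14.6686


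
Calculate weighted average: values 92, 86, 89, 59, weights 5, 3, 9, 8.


Numerator = 92*5 + 86*3 + 89*9 + 59*8 = 1991
Denominator = 5 + 3 + 9 + 8 = 25
WM = 1991/25 = 79.6400

WM = 79.6400


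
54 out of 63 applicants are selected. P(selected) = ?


P = 54/63 = 0.8571

P = 0.8571


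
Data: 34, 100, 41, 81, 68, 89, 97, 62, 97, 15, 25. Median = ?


Sorted: 15, 25, 34, 41, 62, 68, 81, 89, 97, 97, 100
n = 11 (odd)
Middle value = 68

Median = 68


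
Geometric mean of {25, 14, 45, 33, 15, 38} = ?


Product = 25 × 14 × 45 × 33 × 15 × 38 = 296257500
GM = 296257500^(1/6) = 25.8193

GM = 25.8193


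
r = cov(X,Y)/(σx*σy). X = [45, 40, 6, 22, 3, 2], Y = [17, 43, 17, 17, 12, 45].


Mean X = 19.6667, Mean Y = 25.1667
SD X = 17.499206, SD Y = 13.446396
Cov = 19.555556
r = 19.555556/(17.499206*13.446396) = 0.0831

r = 0.0831


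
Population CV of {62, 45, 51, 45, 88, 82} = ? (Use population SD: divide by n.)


Mean = 62.1667
SD = 17.1990
CV = (17.1990/62.1667)*100 = 27.6659%

CV = 27.6659%


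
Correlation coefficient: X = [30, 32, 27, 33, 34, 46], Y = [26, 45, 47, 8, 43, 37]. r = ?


Mean X = 33.6667, Mean Y = 34.3333
SD X = 5.962848, SD Y = 13.658534
Cov = -3.055556
r = -3.055556/(5.962848*13.658534) = -0.0375

r = -0.0375


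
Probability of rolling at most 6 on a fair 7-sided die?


Favorable outcomes (roll ≤ 6): 6
Total outcomes = 7
P = 6/7 = 0.8571

P = 0.8571


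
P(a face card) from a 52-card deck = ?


12 face cards in 52 cards
P = 12/52 = 0.2308

P = 0.2308


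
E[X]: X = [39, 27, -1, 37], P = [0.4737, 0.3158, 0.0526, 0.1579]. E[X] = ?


E[X] = 39*0.4737 + 27*0.3158 - 1*0.0526 + 37*0.1579
= 18.4743 + 8.5266 - 0.0526 + 5.8423
= 32.7906

E[X] = 32.7906


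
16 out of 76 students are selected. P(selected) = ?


P = 16/76 = 0.2105

P = 0.2105


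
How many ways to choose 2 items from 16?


C(16,2) = 16!/(2! × 14!)
= 20922789888000/(2 × 87178291200)
= 120

C(16,2) = 120


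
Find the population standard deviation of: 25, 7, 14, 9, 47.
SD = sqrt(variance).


Mean = 20.4000
Variance = 215.8400
SD = sqrt(215.8400) = 14.6915

SD = 14.6915


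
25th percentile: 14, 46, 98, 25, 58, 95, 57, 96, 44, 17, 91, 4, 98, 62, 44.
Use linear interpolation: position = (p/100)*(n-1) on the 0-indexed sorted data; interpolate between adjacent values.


Sorted: 4, 14, 17, 25, 44, 44, 46, 57, 58, 62, 91, 95, 96, 98, 98
n = 15
Index = 25/100 * 14 = 3.5000
Lower = data[3] = 25, Upper = data[4] = 44
P25 = 25 + 0.5000*(19) = 34.5000

P25 = 34.5000


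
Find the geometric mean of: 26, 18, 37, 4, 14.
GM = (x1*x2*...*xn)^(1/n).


Product = 26 × 18 × 37 × 4 × 14 = 969696
GM = 969696^(1/5) = 15.7517

GM = 15.7517


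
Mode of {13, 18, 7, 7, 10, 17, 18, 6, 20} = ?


Frequencies: 6:1, 7:2, 10:1, 13:1, 17:1, 18:2, 20:1
Max frequency = 2
Mode = 7, 18

Mode = 7, 18


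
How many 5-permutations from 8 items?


P(8,5) = 8!/3!
= 40320/6
= 6720

P(8,5) = 6720


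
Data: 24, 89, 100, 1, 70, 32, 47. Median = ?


Sorted: 1, 24, 32, 47, 70, 89, 100
n = 7 (odd)
Middle value = 47

Median = 47


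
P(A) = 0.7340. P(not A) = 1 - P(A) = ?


P(not A) = 1 - 0.7340 = 0.2660

P(not A) = 0.2660


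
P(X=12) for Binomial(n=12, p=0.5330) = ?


C(12,12) = 1
p^12 = 0.000526
(1-p)^0 = 1.000000
P = 1 * 0.000526 * 1.000000 = 0.0005

P(X=12) = 0.0005


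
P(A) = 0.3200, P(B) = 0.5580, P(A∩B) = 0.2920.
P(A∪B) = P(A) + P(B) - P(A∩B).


P(A∪B) = 0.3200 + 0.5580 - 0.2920
= 0.8780 - 0.2920
= 0.5860

P(A∪B) = 0.5860


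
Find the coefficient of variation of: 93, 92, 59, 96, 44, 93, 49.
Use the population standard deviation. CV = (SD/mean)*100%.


Mean = 75.1429
SD = 21.6163
CV = (21.6163/75.1429)*100 = 28.7670%

CV = 28.7670%


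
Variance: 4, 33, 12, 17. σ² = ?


Mean = 16.5000
Squared deviations: 156.2500, 272.2500, 20.2500, 0.2500
Sum = 449.0000
Variance = 449.0000/4 = 112.2500

Variance = 112.2500


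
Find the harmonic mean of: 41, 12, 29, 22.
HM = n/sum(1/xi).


Sum of reciprocals = 1/41 + 1/12 + 1/29 + 1/22 = 0.187661
HM = 4/0.187661 = 21.3150

HM = 21.3150


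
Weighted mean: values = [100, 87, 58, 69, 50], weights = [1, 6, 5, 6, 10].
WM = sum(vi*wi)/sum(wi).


Numerator = 100*1 + 87*6 + 58*5 + 69*6 + 50*10 = 1826
Denominator = 1 + 6 + 5 + 6 + 10 = 28
WM = 1826/28 = 65.2143

WM = 65.2143


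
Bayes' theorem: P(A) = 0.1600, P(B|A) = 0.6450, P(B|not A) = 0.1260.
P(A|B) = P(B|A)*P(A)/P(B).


P(B) = P(B|A)*P(A) + P(B|A')*P(A')
= 0.6450*0.1600 + 0.1260*0.8400
= 0.103200 + 0.105840 = 0.209040
P(A|B) = 0.103200/0.209040 = 0.4937

P(A|B) = 0.4937


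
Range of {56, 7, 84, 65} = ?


Max = 84, Min = 7
Range = 84 - 7 = 77

Range = 77


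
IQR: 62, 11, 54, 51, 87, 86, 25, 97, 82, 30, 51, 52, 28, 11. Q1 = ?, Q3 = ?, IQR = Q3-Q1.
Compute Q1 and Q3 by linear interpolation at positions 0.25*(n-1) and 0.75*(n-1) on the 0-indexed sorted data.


Sorted: 11, 11, 25, 28, 30, 51, 51, 52, 54, 62, 82, 86, 87, 97
Q1 (25th %ile) = 28.5000
Q3 (75th %ile) = 77.0000
IQR = 77.0000 - 28.5000 = 48.5000

IQR = 48.5000


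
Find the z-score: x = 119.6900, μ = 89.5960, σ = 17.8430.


z = (119.6900 - 89.5960)/17.8430
= 30.0940/17.8430
= 1.6866

z = 1.6866


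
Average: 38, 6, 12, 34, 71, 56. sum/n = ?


Sum = 38 + 6 + 12 + 34 + 71 + 56 = 217
n = 6
Mean = 217/6 = 36.1667

Mean = 36.1667


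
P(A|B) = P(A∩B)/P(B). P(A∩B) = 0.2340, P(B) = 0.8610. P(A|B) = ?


P(A|B) = 0.2340/0.8610 = 0.2718

P(A|B) = 0.2718


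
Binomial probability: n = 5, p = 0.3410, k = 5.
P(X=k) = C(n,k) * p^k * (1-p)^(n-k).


C(5,5) = 1
p^5 = 0.004611
(1-p)^0 = 1.000000
P = 1 * 0.004611 * 1.000000 = 0.0046

P(X=5) = 0.0046


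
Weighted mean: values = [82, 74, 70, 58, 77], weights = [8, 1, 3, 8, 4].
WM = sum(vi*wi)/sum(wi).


Numerator = 82*8 + 74*1 + 70*3 + 58*8 + 77*4 = 1712
Denominator = 8 + 1 + 3 + 8 + 4 = 24
WM = 1712/24 = 71.3333

WM = 71.3333


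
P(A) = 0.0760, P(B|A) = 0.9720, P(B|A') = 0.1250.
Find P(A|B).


P(B) = P(B|A)*P(A) + P(B|A')*P(A')
= 0.9720*0.0760 + 0.1250*0.9240
= 0.073872 + 0.115500 = 0.189372
P(A|B) = 0.073872/0.189372 = 0.3901

P(A|B) = 0.3901


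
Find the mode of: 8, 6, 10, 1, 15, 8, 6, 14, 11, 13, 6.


Frequencies: 1:1, 6:3, 8:2, 10:1, 11:1, 13:1, 14:1, 15:1
Max frequency = 3
Mode = 6

Mode = 6


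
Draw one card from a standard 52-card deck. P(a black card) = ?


26 black cards in 52 cards
P = 26/52 = 0.5000

P = 0.5000


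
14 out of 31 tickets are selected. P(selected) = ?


P = 14/31 = 0.4516

P = 0.4516


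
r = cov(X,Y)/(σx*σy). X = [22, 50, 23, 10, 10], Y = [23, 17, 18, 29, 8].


Mean X = 23.0000, Mean Y = 19.0000
SD X = 14.615061, SD Y = 6.957011
Cov = -9.000000
r = -9.000000/(14.615061*6.957011) = -0.0885

r = -0.0885


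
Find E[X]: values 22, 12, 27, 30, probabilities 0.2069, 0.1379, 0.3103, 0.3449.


E[X] = 22*0.2069 + 12*0.1379 + 27*0.3103 + 30*0.3449
= 4.5518 + 1.6548 + 8.3781 + 10.3470
= 24.9317

E[X] = 24.9317


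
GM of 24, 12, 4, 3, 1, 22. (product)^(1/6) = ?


Product = 24 × 12 × 4 × 3 × 1 × 22 = 76032
GM = 76032^(1/6) = 6.5088

GM = 6.5088


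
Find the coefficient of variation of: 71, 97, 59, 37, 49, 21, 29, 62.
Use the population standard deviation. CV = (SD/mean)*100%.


Mean = 53.1250
SD = 23.0458
CV = (23.0458/53.1250)*100 = 43.3803%

CV = 43.3803%


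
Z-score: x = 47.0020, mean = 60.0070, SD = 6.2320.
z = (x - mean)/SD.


z = (47.0020 - 60.0070)/6.2320
= -13.0050/6.2320
= -2.0868

z = -2.0868


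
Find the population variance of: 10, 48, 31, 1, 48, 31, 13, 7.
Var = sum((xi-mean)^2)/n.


Mean = 23.6250
Squared deviations: 185.6406, 594.1406, 54.3906, 511.8906, 594.1406, 54.3906, 112.8906, 276.3906
Sum = 2383.8750
Variance = 2383.8750/8 = 297.9844

Variance = 297.9844


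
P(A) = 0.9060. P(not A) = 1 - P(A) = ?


P(not A) = 1 - 0.9060 = 0.0940

P(not A) = 0.0940


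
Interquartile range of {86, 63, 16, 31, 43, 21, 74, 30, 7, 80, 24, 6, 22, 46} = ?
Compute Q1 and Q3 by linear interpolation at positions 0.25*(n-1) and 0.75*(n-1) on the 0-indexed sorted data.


Sorted: 6, 7, 16, 21, 22, 24, 30, 31, 43, 46, 63, 74, 80, 86
Q1 (25th %ile) = 21.2500
Q3 (75th %ile) = 58.7500
IQR = 58.7500 - 21.2500 = 37.5000

IQR = 37.5000


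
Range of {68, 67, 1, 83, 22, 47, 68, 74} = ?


Max = 83, Min = 1
Range = 83 - 1 = 82

Range = 82


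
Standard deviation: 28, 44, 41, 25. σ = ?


Mean = 34.5000
Variance = 66.2500
SD = sqrt(66.2500) = 8.1394

SD = 8.1394


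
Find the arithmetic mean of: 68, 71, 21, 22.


Sum = 68 + 71 + 21 + 22 = 182
n = 4
Mean = 182/4 = 45.5000

Mean = 45.5000


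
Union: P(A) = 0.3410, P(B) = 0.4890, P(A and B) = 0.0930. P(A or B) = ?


P(A∪B) = 0.3410 + 0.4890 - 0.0930
= 0.8300 - 0.0930
= 0.7370

P(A∪B) = 0.7370


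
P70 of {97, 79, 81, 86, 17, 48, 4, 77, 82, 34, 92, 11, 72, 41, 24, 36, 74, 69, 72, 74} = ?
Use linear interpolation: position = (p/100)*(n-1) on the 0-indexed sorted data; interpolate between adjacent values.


Sorted: 4, 11, 17, 24, 34, 36, 41, 48, 69, 72, 72, 74, 74, 77, 79, 81, 82, 86, 92, 97
n = 20
Index = 70/100 * 19 = 13.3000
Lower = data[13] = 77, Upper = data[14] = 79
P70 = 77 + 0.3000*(2) = 77.6000

P70 = 77.6000


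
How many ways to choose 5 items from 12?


C(12,5) = 12!/(5! × 7!)
= 479001600/(120 × 5040)
= 792

C(12,5) = 792


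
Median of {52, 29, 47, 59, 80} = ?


Sorted: 29, 47, 52, 59, 80
n = 5 (odd)
Middle value = 52

Median = 52


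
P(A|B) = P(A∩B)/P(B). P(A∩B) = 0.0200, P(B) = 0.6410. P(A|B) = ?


P(A|B) = 0.0200/0.6410 = 0.0312

P(A|B) = 0.0312


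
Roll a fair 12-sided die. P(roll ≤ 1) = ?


Favorable outcomes (roll ≤ 1): 1
Total outcomes = 12
P = 1/12 = 0.0833

P = 0.0833


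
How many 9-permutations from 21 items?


P(21,9) = 21!/12!
= 51090942171709440000/479001600
= 106661318400

P(21,9) = 106661318400


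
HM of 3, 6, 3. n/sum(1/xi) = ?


Sum of reciprocals = 1/3 + 1/6 + 1/3 = 0.833333
HM = 3/0.833333 = 3.6000

HM = 3.6000


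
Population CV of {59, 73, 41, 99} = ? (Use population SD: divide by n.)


Mean = 68.0000
SD = 21.1896
CV = (21.1896/68.0000)*100 = 31.1612%

CV = 31.1612%


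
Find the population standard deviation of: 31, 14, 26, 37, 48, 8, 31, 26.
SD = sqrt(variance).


Mean = 27.6250
Variance = 137.7344
SD = sqrt(137.7344) = 11.7360

SD = 11.7360


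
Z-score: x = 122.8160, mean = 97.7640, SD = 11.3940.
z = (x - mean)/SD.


z = (122.8160 - 97.7640)/11.3940
= 25.0520/11.3940
= 2.1987

z = 2.1987


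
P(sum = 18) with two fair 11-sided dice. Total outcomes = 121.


Total outcomes = 11×11 = 121
Favorable (sum = 18): 5
P = 5/121 = 0.0413

P = 0.0413


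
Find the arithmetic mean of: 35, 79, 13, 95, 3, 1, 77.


Sum = 35 + 79 + 13 + 95 + 3 + 1 + 77 = 303
n = 7
Mean = 303/7 = 43.2857

Mean = 43.2857


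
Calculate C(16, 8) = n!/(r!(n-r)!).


C(16,8) = 16!/(8! × 8!)
= 20922789888000/(40320 × 40320)
= 12870

C(16,8) = 12870


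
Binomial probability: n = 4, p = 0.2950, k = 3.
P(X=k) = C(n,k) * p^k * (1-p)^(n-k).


C(4,3) = 4
p^3 = 0.025672
(1-p)^1 = 0.705000
P = 4 * 0.025672 * 0.705000 = 0.0724

P(X=3) = 0.0724


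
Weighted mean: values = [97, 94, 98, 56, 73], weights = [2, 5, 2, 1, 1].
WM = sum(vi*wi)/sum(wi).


Numerator = 97*2 + 94*5 + 98*2 + 56*1 + 73*1 = 989
Denominator = 2 + 5 + 2 + 1 + 1 = 11
WM = 989/11 = 89.9091

WM = 89.9091


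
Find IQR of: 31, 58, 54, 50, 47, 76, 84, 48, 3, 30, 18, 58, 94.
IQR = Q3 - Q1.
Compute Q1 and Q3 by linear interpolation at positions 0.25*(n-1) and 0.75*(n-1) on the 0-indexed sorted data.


Sorted: 3, 18, 30, 31, 47, 48, 50, 54, 58, 58, 76, 84, 94
Q1 (25th %ile) = 31.0000
Q3 (75th %ile) = 58.0000
IQR = 58.0000 - 31.0000 = 27.0000

IQR = 27.0000


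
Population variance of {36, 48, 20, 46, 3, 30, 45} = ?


Mean = 32.5714
Squared deviations: 11.7551, 238.0408, 158.0408, 180.3265, 874.4694, 6.6122, 154.4694
Sum = 1623.7143
Variance = 1623.7143/7 = 231.9592

Variance = 231.9592


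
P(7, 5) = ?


P(7,5) = 7!/2!
= 5040/2
= 2520

P(7,5) = 2520


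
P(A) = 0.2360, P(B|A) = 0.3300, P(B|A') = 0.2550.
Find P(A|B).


P(B) = P(B|A)*P(A) + P(B|A')*P(A')
= 0.3300*0.2360 + 0.2550*0.7640
= 0.077880 + 0.194820 = 0.272700
P(A|B) = 0.077880/0.272700 = 0.2856

P(A|B) = 0.2856


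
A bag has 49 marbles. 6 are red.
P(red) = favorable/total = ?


P = 6/49 = 0.1224

P = 0.1224


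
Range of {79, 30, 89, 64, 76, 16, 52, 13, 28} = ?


Max = 89, Min = 13
Range = 89 - 13 = 76

Range = 76


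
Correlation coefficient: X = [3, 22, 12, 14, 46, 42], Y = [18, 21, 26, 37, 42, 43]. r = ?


Mean X = 23.1667, Mean Y = 31.1667
SD X = 15.773571, SD Y = 9.956851
Cov = 125.305556
r = 125.305556/(15.773571*9.956851) = 0.7978

r = 0.7978


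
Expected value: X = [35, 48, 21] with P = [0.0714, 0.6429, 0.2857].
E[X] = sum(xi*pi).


E[X] = 35*0.0714 + 48*0.6429 + 21*0.2857
= 2.4990 + 30.8592 + 5.9997
= 39.3579

E[X] = 39.3579


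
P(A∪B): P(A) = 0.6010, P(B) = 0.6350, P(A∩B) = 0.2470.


P(A∪B) = 0.6010 + 0.6350 - 0.2470
= 1.2360 - 0.2470
= 0.9890

P(A∪B) = 0.9890


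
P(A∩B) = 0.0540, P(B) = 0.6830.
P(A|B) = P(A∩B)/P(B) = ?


P(A|B) = 0.0540/0.6830 = 0.0791

P(A|B) = 0.0791


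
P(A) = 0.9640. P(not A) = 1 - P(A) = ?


P(not A) = 1 - 0.9640 = 0.0360

P(not A) = 0.0360


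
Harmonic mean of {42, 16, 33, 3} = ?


Sum of reciprocals = 1/42 + 1/16 + 1/33 + 1/3 = 0.449946
HM = 4/0.449946 = 8.8900

HM = 8.8900


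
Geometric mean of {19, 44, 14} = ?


Product = 19 × 44 × 14 = 11704
GM = 11704^(1/3) = 22.7045

GM = 22.7045


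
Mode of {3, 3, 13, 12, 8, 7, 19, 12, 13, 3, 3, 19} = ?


Frequencies: 3:4, 7:1, 8:1, 12:2, 13:2, 19:2
Max frequency = 4
Mode = 3

Mode = 3


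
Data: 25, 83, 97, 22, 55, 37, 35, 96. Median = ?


Sorted: 22, 25, 35, 37, 55, 83, 96, 97
n = 8 (even)
Middle values: 37 and 55
Median = (37+55)/2 = 46.0000

Median = 46.0000


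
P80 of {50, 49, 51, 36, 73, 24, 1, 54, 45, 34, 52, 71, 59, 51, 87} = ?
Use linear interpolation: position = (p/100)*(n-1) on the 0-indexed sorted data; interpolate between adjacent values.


Sorted: 1, 24, 34, 36, 45, 49, 50, 51, 51, 52, 54, 59, 71, 73, 87
n = 15
Index = 80/100 * 14 = 11.2000
Lower = data[11] = 59, Upper = data[12] = 71
P80 = 59 + 0.2000*(12) = 61.4000

P80 = 61.4000


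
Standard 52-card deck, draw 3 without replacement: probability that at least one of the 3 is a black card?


P(at least one) = 1 - P(none)
P(none) = (26/52) × (25/51) × (24/50) = 0.117647
P(at least one) = 1 - 0.117647 = 0.8824

P = 0.8824


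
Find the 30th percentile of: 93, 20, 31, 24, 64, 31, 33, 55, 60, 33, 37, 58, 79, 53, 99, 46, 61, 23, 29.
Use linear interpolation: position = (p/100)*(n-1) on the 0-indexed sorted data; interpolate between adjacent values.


Sorted: 20, 23, 24, 29, 31, 31, 33, 33, 37, 46, 53, 55, 58, 60, 61, 64, 79, 93, 99
n = 19
Index = 30/100 * 18 = 5.4000
Lower = data[5] = 31, Upper = data[6] = 33
P30 = 31 + 0.4000*(2) = 31.8000

P30 = 31.8000


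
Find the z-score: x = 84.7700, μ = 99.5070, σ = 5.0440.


z = (84.7700 - 99.5070)/5.0440
= -14.7370/5.0440
= -2.9217

z = -2.9217


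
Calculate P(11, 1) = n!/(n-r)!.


P(11,1) = 11!/10!
= 39916800/3628800
= 11

P(11,1) = 11


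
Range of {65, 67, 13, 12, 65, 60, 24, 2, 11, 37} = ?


Max = 67, Min = 2
Range = 67 - 2 = 65

Range = 65


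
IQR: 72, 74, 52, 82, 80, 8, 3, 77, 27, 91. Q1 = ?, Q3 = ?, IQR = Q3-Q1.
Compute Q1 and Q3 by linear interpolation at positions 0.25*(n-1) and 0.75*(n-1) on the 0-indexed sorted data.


Sorted: 3, 8, 27, 52, 72, 74, 77, 80, 82, 91
Q1 (25th %ile) = 33.2500
Q3 (75th %ile) = 79.2500
IQR = 79.2500 - 33.2500 = 46.0000

IQR = 46.0000


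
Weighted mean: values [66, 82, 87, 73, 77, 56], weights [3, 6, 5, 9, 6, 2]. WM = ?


Numerator = 66*3 + 82*6 + 87*5 + 73*9 + 77*6 + 56*2 = 2356
Denominator = 3 + 6 + 5 + 9 + 6 + 2 = 31
WM = 2356/31 = 76.0000

WM = 76.0000


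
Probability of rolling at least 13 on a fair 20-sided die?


Favorable outcomes (roll ≥ 13): 8
Total outcomes = 20
P = 8/20 = 0.4000

P = 0.4000


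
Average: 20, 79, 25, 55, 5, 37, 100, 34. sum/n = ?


Sum = 20 + 79 + 25 + 55 + 5 + 37 + 100 + 34 = 355
n = 8
Mean = 355/8 = 44.3750

Mean = 44.3750


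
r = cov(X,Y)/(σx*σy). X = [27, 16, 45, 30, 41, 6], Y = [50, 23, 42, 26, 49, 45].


Mean X = 27.5000, Mean Y = 39.1667
SD X = 13.475286, SD Y = 10.730279
Cov = 34.083333
r = 34.083333/(13.475286*10.730279) = 0.2357

r = 0.2357


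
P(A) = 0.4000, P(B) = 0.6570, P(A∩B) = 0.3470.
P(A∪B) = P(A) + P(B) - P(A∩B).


P(A∪B) = 0.4000 + 0.6570 - 0.3470
= 1.0570 - 0.3470
= 0.7100

P(A∪B) = 0.7100


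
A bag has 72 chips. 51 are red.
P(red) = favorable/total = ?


P = 51/72 = 0.7083

P = 0.7083


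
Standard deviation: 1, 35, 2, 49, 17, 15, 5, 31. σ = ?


Mean = 19.3750
Variance = 265.9844
SD = sqrt(265.9844) = 16.3090

SD = 16.3090


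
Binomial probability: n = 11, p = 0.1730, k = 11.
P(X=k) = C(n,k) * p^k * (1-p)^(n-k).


C(11,11) = 1
p^11 = 4.154389e-09
(1-p)^0 = 1.000000
P = 1 * 4.154389e-09 * 1.000000 = 4.1544e-09

P(X=11) = 4.1544e-09


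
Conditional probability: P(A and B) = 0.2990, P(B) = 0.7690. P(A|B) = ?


P(A|B) = 0.2990/0.7690 = 0.3888

P(A|B) = 0.3888


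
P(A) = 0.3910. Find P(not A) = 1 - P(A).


P(not A) = 1 - 0.3910 = 0.6090

P(not A) = 0.6090


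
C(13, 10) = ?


C(13,10) = 13!/(10! × 3!)
= 6227020800/(3628800 × 6)
= 286

C(13,10) = 286


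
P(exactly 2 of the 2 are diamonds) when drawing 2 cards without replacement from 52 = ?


Hypergeometric: P(X=2) = C(13,2)·C(39,0) / C(52,2)
= 78 × 1 / 1326
= 78/1326 = 0.0588

P = 0.0588


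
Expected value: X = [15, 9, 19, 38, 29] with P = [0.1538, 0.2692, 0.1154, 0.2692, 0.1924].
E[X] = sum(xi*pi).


E[X] = 15*0.1538 + 9*0.2692 + 19*0.1154 + 38*0.2692 + 29*0.1924
= 2.3070 + 2.4228 + 2.1926 + 10.2296 + 5.5796
= 22.7316

E[X] = 22.7316


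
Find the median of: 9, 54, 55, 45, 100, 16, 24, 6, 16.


Sorted: 6, 9, 16, 16, 24, 45, 54, 55, 100
n = 9 (odd)
Middle value = 24

Median = 24


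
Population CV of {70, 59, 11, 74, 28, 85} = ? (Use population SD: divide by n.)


Mean = 54.5000
SD = 26.3486
CV = (26.3486/54.5000)*100 = 48.3461%

CV = 48.3461%


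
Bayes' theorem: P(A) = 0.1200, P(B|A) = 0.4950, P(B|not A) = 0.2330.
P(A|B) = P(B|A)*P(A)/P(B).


P(B) = P(B|A)*P(A) + P(B|A')*P(A')
= 0.4950*0.1200 + 0.2330*0.8800
= 0.059400 + 0.205040 = 0.264440
P(A|B) = 0.059400/0.264440 = 0.2246

P(A|B) = 0.2246


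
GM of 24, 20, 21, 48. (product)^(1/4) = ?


Product = 24 × 20 × 21 × 48 = 483840
GM = 483840^(1/4) = 26.3740

GM = 26.3740


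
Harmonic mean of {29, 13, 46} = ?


Sum of reciprocals = 1/29 + 1/13 + 1/46 = 0.133145
HM = 3/0.133145 = 22.5318

HM = 22.5318


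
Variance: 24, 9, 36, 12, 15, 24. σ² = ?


Mean = 20.0000
Squared deviations: 16.0000, 121.0000, 256.0000, 64.0000, 25.0000, 16.0000
Sum = 498.0000
Variance = 498.0000/6 = 83.0000

Variance = 83.0000


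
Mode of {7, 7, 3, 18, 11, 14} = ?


Frequencies: 3:1, 7:2, 11:1, 14:1, 18:1
Max frequency = 2
Mode = 7

Mode = 7


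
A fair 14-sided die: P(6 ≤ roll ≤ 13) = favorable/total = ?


Favorable outcomes (6 ≤ roll ≤ 13): 8
Total outcomes = 14
P = 8/14 = 0.5714

P = 0.5714


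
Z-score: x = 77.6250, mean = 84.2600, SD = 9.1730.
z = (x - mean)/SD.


z = (77.6250 - 84.2600)/9.1730
= -6.6350/9.1730
= -0.7233

z = -0.7233


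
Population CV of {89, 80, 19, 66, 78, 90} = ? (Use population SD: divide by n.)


Mean = 70.3333
SD = 24.2945
CV = (24.2945/70.3333)*100 = 34.5419%

CV = 34.5419%


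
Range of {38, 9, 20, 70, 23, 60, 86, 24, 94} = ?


Max = 94, Min = 9
Range = 94 - 9 = 85

Range = 85


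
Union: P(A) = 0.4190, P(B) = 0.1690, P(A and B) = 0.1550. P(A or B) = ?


P(A∪B) = 0.4190 + 0.1690 - 0.1550
= 0.5880 - 0.1550
= 0.4330

P(A∪B) = 0.4330


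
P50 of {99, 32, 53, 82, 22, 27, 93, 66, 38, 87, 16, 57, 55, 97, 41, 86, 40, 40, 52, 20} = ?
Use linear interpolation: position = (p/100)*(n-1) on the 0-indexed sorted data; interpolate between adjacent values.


Sorted: 16, 20, 22, 27, 32, 38, 40, 40, 41, 52, 53, 55, 57, 66, 82, 86, 87, 93, 97, 99
n = 20
Index = 50/100 * 19 = 9.5000
Lower = data[9] = 52, Upper = data[10] = 53
P50 = 52 + 0.5000*(1) = 52.5000

P50 = 52.5000


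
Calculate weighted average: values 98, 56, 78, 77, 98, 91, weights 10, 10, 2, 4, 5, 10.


Numerator = 98*10 + 56*10 + 78*2 + 77*4 + 98*5 + 91*10 = 3404
Denominator = 10 + 10 + 2 + 4 + 5 + 10 = 41
WM = 3404/41 = 83.0244

WM = 83.0244


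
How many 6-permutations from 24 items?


P(24,6) = 24!/18!
= 620448401733239439360000/6402373705728000
= 96909120

P(24,6) = 96909120


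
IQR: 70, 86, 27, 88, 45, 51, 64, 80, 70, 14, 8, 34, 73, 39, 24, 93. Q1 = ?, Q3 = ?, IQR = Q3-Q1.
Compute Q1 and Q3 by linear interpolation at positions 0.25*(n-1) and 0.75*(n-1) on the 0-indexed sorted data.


Sorted: 8, 14, 24, 27, 34, 39, 45, 51, 64, 70, 70, 73, 80, 86, 88, 93
Q1 (25th %ile) = 32.2500
Q3 (75th %ile) = 74.7500
IQR = 74.7500 - 32.2500 = 42.5000

IQR = 42.5000


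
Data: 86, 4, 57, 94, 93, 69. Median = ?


Sorted: 4, 57, 69, 86, 93, 94
n = 6 (even)
Middle values: 69 and 86
Median = (69+86)/2 = 77.5000

Median = 77.5000


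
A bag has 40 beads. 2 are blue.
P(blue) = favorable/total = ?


P = 2/40 = 0.0500

P = 0.0500


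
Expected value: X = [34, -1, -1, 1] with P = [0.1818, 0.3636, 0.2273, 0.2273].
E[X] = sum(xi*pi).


E[X] = 34*0.1818 - 1*0.3636 - 1*0.2273 + 1*0.2273
= 6.1812 - 0.3636 - 0.2273 + 0.2273
= 5.8176

E[X] = 5.8176


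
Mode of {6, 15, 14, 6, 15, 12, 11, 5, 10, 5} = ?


Frequencies: 5:2, 6:2, 10:1, 11:1, 12:1, 14:1, 15:2
Max frequency = 2
Mode = 5, 6, 15

Mode = 5, 6, 15


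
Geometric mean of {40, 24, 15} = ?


Product = 40 × 24 × 15 = 14400
GM = 14400^(1/3) = 24.3288

GM = 24.3288


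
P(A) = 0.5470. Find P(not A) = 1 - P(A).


P(not A) = 1 - 0.5470 = 0.4530

P(not A) = 0.4530


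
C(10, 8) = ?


C(10,8) = 10!/(8! × 2!)
= 3628800/(40320 × 2)
= 45

C(10,8) = 45


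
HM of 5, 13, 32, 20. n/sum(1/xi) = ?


Sum of reciprocals = 1/5 + 1/13 + 1/32 + 1/20 = 0.358173
HM = 4/0.358173 = 11.1678

HM = 11.1678


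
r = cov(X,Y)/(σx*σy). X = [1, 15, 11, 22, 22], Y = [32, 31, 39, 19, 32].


Mean X = 14.2000, Mean Y = 30.6000
SD X = 7.833262, SD Y = 6.468385
Cov = -24.920000
r = -24.920000/(7.833262*6.468385) = -0.4918

r = -0.4918


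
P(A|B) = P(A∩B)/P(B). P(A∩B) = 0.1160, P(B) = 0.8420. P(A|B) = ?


P(A|B) = 0.1160/0.8420 = 0.1378

P(A|B) = 0.1378


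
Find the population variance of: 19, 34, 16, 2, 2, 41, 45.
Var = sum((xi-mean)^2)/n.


Mean = 22.7143
Squared deviations: 13.7959, 127.3673, 45.0816, 429.0816, 429.0816, 334.3673, 496.6531
Sum = 1875.4286
Variance = 1875.4286/7 = 267.9184

Variance = 267.9184


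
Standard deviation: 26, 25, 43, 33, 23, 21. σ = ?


Mean = 28.5000
Variance = 55.9167
SD = sqrt(55.9167) = 7.4777

SD = 7.4777


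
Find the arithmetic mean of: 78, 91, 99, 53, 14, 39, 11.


Sum = 78 + 91 + 99 + 53 + 14 + 39 + 11 = 385
n = 7
Mean = 385/7 = 55.0000

Mean = 55.0000


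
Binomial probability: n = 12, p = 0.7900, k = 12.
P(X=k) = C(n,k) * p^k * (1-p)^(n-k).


C(12,12) = 1
p^12 = 0.059092
(1-p)^0 = 1.000000
P = 1 * 0.059092 * 1.000000 = 0.0591

P(X=12) = 0.0591


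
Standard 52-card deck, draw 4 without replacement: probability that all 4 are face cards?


P(all face cards) = (12/52) × (11/51) × (10/50) × (9/49)
= 0.0018

P = 0.0018


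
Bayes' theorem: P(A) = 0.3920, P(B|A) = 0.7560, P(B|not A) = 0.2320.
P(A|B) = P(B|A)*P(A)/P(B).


P(B) = P(B|A)*P(A) + P(B|A')*P(A')
= 0.7560*0.3920 + 0.2320*0.6080
= 0.296352 + 0.141056 = 0.437408
P(A|B) = 0.296352/0.437408 = 0.6775

P(A|B) = 0.6775


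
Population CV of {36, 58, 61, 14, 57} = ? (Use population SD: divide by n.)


Mean = 45.2000
SD = 17.9488
CV = (17.9488/45.2000)*100 = 39.7098%

CV = 39.7098%


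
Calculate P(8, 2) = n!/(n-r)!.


P(8,2) = 8!/6!
= 40320/720
= 56

P(8,2) = 56


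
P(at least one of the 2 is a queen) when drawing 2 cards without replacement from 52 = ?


P(at least one) = 1 - P(none)
P(none) = (48/52) × (47/51) = 0.850679
P(at least one) = 1 - 0.850679 = 0.1493

P = 0.1493


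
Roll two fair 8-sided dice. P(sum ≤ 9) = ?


Total outcomes = 8×8 = 64
Favorable (sum ≤ 9): 36
P = 36/64 = 0.5625

P = 0.5625


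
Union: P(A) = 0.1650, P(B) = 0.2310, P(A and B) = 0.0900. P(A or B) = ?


P(A∪B) = 0.1650 + 0.2310 - 0.0900
= 0.3960 - 0.0900
= 0.3060

P(A∪B) = 0.3060


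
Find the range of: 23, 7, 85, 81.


Max = 85, Min = 7
Range = 85 - 7 = 78

Range = 78


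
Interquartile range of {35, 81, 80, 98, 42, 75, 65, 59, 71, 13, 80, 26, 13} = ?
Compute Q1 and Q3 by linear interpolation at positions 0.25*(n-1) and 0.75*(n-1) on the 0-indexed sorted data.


Sorted: 13, 13, 26, 35, 42, 59, 65, 71, 75, 80, 80, 81, 98
Q1 (25th %ile) = 35.0000
Q3 (75th %ile) = 80.0000
IQR = 80.0000 - 35.0000 = 45.0000

IQR = 45.0000


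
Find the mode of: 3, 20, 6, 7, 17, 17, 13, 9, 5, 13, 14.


Frequencies: 3:1, 5:1, 6:1, 7:1, 9:1, 13:2, 14:1, 17:2, 20:1
Max frequency = 2
Mode = 13, 17

Mode = 13, 17


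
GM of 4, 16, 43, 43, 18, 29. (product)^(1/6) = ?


Product = 4 × 16 × 43 × 43 × 18 × 29 = 61771392
GM = 61771392^(1/6) = 19.8822

GM = 19.8822


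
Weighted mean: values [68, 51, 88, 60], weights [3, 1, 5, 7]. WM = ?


Numerator = 68*3 + 51*1 + 88*5 + 60*7 = 1115
Denominator = 3 + 1 + 5 + 7 = 16
WM = 1115/16 = 69.6875

WM = 69.6875


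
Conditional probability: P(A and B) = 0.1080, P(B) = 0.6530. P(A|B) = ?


P(A|B) = 0.1080/0.6530 = 0.1654

P(A|B) = 0.1654


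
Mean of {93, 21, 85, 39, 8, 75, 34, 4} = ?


Sum = 93 + 21 + 85 + 39 + 8 + 75 + 34 + 4 = 359
n = 8
Mean = 359/8 = 44.8750

Mean = 44.8750


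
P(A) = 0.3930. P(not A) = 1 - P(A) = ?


P(not A) = 1 - 0.3930 = 0.6070

P(not A) = 0.6070


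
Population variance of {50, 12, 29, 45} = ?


Mean = 34.0000
Squared deviations: 256.0000, 484.0000, 25.0000, 121.0000
Sum = 886.0000
Variance = 886.0000/4 = 221.5000

Variance = 221.5000


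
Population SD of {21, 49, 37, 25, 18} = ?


Mean = 30.0000
Variance = 132.0000
SD = sqrt(132.0000) = 11.4891

SD = 11.4891


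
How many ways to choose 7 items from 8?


C(8,7) = 8!/(7! × 1!)
= 40320/(5040 × 1)
= 8

C(8,7) = 8


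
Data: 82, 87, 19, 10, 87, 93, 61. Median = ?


Sorted: 10, 19, 61, 82, 87, 87, 93
n = 7 (odd)
Middle value = 82

Median = 82


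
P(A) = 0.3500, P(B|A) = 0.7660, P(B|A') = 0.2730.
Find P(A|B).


P(B) = P(B|A)*P(A) + P(B|A')*P(A')
= 0.7660*0.3500 + 0.2730*0.6500
= 0.268100 + 0.177450 = 0.445550
P(A|B) = 0.268100/0.445550 = 0.6017

P(A|B) = 0.6017


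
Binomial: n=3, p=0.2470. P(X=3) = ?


C(3,3) = 1
p^3 = 0.015069
(1-p)^0 = 1.000000
P = 1 * 0.015069 * 1.000000 = 0.0151

P(X=3) = 0.0151


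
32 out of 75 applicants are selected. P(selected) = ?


P = 32/75 = 0.4267

P = 0.4267


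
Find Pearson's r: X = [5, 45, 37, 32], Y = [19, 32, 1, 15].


Mean X = 29.7500, Mean Y = 16.7500
SD X = 15.022899, SD Y = 11.053845
Cov = 14.687500
r = 14.687500/(15.022899*11.053845) = 0.0884

r = 0.0884


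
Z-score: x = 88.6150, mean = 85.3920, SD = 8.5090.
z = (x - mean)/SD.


z = (88.6150 - 85.3920)/8.5090
= 3.2230/8.5090
= 0.3788

z = 0.3788


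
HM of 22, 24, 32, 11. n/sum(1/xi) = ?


Sum of reciprocals = 1/22 + 1/24 + 1/32 + 1/11 = 0.209280
HM = 4/0.209280 = 19.1131

HM = 19.1131


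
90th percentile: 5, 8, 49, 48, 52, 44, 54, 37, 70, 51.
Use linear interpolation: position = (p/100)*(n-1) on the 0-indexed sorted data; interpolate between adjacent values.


Sorted: 5, 8, 37, 44, 48, 49, 51, 52, 54, 70
n = 10
Index = 90/100 * 9 = 8.1000
Lower = data[8] = 54, Upper = data[9] = 70
P90 = 54 + 0.1000*(16) = 55.6000

P90 = 55.6000


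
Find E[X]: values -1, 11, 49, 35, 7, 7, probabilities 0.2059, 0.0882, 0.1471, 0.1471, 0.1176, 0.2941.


E[X] = -1*0.2059 + 11*0.0882 + 49*0.1471 + 35*0.1471 + 7*0.1176 + 7*0.2941
= -0.2059 + 0.9702 + 7.2079 + 5.1485 + 0.8232 + 2.0587
= 16.0026

E[X] = 16.0026


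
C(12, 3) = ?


C(12,3) = 12!/(3! × 9!)
= 479001600/(6 × 362880)
= 220

C(12,3) = 220


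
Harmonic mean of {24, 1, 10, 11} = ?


Sum of reciprocals = 1/24 + 1/1 + 1/10 + 1/11 = 1.232576
HM = 4/1.232576 = 3.2452

HM = 3.2452


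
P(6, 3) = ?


P(6,3) = 6!/3!
= 720/6
= 120

P(6,3) = 120


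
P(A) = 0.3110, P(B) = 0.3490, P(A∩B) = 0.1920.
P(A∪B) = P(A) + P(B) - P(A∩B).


P(A∪B) = 0.3110 + 0.3490 - 0.1920
= 0.6600 - 0.1920
= 0.4680

P(A∪B) = 0.4680


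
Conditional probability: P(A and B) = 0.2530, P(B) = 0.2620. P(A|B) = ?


P(A|B) = 0.2530/0.2620 = 0.9656

P(A|B) = 0.9656


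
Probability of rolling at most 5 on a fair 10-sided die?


Favorable outcomes (roll ≤ 5): 5
Total outcomes = 10
P = 5/10 = 0.5000

P = 0.5000


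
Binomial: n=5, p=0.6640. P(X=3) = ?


C(5,3) = 10
p^3 = 0.292755
(1-p)^2 = 0.112896
P = 10 * 0.292755 * 0.112896 = 0.3305

P(X=3) = 0.3305


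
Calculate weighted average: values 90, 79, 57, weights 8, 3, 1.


Numerator = 90*8 + 79*3 + 57*1 = 1014
Denominator = 8 + 3 + 1 = 12
WM = 1014/12 = 84.5000

WM = 84.5000


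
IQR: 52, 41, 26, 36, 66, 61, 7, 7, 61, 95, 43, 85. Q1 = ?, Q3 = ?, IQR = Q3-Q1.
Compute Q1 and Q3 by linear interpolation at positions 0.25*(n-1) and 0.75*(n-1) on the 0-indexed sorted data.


Sorted: 7, 7, 26, 36, 41, 43, 52, 61, 61, 66, 85, 95
Q1 (25th %ile) = 33.5000
Q3 (75th %ile) = 62.2500
IQR = 62.2500 - 33.5000 = 28.7500

IQR = 28.7500


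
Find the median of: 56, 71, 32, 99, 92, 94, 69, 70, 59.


Sorted: 32, 56, 59, 69, 70, 71, 92, 94, 99
n = 9 (odd)
Middle value = 70

Median = 70


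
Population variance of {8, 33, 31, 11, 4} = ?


Mean = 17.4000
Squared deviations: 88.3600, 243.3600, 184.9600, 40.9600, 179.5600
Sum = 737.2000
Variance = 737.2000/5 = 147.4400

Variance = 147.4400


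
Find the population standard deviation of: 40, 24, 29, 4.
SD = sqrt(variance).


Mean = 24.2500
Variance = 170.1875
SD = sqrt(170.1875) = 13.0456

SD = 13.0456


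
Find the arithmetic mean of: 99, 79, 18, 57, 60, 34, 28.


Sum = 99 + 79 + 18 + 57 + 60 + 34 + 28 = 375
n = 7
Mean = 375/7 = 53.5714

Mean = 53.5714


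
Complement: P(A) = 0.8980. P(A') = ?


P(not A) = 1 - 0.8980 = 0.1020

P(not A) = 0.1020


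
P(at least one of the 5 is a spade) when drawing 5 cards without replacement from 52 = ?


P(at least one) = 1 - P(none)
P(none) = (39/52) × (38/51) × (37/50) × (36/49) × (35/48) = 0.221534
P(at least one) = 1 - 0.221534 = 0.7785

P = 0.7785


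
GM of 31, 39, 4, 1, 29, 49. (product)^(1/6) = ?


Product = 31 × 39 × 4 × 1 × 29 × 49 = 6871956
GM = 6871956^(1/6) = 13.7884

GM = 13.7884


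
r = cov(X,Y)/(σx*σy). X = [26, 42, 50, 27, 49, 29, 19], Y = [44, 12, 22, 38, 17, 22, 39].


Mean X = 34.5714, Mean Y = 27.7143
SD X = 11.374874, SD Y = 11.498003
Cov = -102.979592
r = -102.979592/(11.374874*11.498003) = -0.7874

r = -0.7874


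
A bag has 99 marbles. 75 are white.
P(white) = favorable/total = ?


P = 75/99 = 0.7576

P = 0.7576


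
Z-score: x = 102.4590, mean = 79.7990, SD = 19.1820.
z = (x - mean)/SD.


z = (102.4590 - 79.7990)/19.1820
= 22.6600/19.1820
= 1.1813

z = 1.1813


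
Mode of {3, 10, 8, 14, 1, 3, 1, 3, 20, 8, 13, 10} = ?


Frequencies: 1:2, 3:3, 8:2, 10:2, 13:1, 14:1, 20:1
Max frequency = 3
Mode = 3

Mode = 3


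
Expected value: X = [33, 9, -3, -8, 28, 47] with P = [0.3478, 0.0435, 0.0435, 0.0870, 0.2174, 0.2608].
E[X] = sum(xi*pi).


E[X] = 33*0.3478 + 9*0.0435 - 3*0.0435 - 8*0.0870 + 28*0.2174 + 47*0.2608
= 11.4774 + 0.3915 - 0.1305 - 0.6960 + 6.0872 + 12.2576
= 29.3872

E[X] = 29.3872


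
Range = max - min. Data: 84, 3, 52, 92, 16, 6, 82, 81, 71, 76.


Max = 92, Min = 3
Range = 92 - 3 = 89

Range = 89


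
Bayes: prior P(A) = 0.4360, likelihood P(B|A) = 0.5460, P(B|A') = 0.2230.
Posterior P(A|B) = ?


P(B) = P(B|A)*P(A) + P(B|A')*P(A')
= 0.5460*0.4360 + 0.2230*0.5640
= 0.238056 + 0.125772 = 0.363828
P(A|B) = 0.238056/0.363828 = 0.6543

P(A|B) = 0.6543


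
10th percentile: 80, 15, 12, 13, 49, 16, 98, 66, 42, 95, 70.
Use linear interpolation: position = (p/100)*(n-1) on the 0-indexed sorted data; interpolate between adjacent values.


Sorted: 12, 13, 15, 16, 42, 49, 66, 70, 80, 95, 98
n = 11
Index = 10/100 * 10 = 1.0000
Lower = data[1] = 13, Upper = data[2] = 15
P10 = 13 + 0*(2) = 13.0000

P10 = 13.0000


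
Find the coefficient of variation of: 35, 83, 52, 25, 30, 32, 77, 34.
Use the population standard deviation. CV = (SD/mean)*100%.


Mean = 46.0000
SD = 20.9881
CV = (20.9881/46.0000)*100 = 45.6263%

CV = 45.6263%


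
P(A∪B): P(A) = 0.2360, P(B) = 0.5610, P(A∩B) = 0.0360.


P(A∪B) = 0.2360 + 0.5610 - 0.0360
= 0.7970 - 0.0360
= 0.7610

P(A∪B) = 0.7610


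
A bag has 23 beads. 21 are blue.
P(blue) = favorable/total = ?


P = 21/23 = 0.9130

P = 0.9130


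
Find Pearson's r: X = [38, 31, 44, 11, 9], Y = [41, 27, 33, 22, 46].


Mean X = 26.6000, Mean Y = 33.8000
SD X = 14.178857, SD Y = 8.795453
Cov = 1.520000
r = 1.520000/(14.178857*8.795453) = 0.0122

r = 0.0122


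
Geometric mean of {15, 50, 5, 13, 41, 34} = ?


Product = 15 × 50 × 5 × 13 × 41 × 34 = 67957500
GM = 67957500^(1/6) = 20.2010

GM = 20.2010


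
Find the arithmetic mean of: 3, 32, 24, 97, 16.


Sum = 3 + 32 + 24 + 97 + 16 = 172
n = 5
Mean = 172/5 = 34.4000

Mean = 34.4000


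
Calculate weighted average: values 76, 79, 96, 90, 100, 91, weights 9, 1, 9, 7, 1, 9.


Numerator = 76*9 + 79*1 + 96*9 + 90*7 + 100*1 + 91*9 = 3176
Denominator = 9 + 1 + 9 + 7 + 1 + 9 = 36
WM = 3176/36 = 88.2222

WM = 88.2222


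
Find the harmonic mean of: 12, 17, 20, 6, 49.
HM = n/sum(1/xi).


Sum of reciprocals = 1/12 + 1/17 + 1/20 + 1/6 + 1/49 = 0.379232
HM = 5/0.379232 = 13.1846

HM = 13.1846


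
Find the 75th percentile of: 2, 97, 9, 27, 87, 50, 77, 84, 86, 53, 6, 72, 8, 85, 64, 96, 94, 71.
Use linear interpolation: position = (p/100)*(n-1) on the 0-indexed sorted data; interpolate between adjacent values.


Sorted: 2, 6, 8, 9, 27, 50, 53, 64, 71, 72, 77, 84, 85, 86, 87, 94, 96, 97
n = 18
Index = 75/100 * 17 = 12.7500
Lower = data[12] = 85, Upper = data[13] = 86
P75 = 85 + 0.7500*(1) = 85.7500

P75 = 85.7500


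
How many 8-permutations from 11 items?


P(11,8) = 11!/3!
= 39916800/6
= 6652800

P(11,8) = 6652800


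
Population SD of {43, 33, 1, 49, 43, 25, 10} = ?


Mean = 29.1429
Variance = 281.2653
SD = sqrt(281.2653) = 16.7710

SD = 16.7710


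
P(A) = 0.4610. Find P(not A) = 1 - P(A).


P(not A) = 1 - 0.4610 = 0.5390

P(not A) = 0.5390


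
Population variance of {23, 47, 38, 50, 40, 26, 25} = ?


Mean = 35.5714
Squared deviations: 158.0408, 130.6122, 5.8980, 208.1837, 19.6122, 91.6122, 111.7551
Sum = 725.7143
Variance = 725.7143/7 = 103.6735

Variance = 103.6735


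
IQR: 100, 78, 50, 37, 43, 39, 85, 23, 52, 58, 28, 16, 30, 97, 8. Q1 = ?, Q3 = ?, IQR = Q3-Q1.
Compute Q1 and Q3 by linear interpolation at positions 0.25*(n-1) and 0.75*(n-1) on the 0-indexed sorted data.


Sorted: 8, 16, 23, 28, 30, 37, 39, 43, 50, 52, 58, 78, 85, 97, 100
Q1 (25th %ile) = 29.0000
Q3 (75th %ile) = 68.0000
IQR = 68.0000 - 29.0000 = 39.0000

IQR = 39.0000


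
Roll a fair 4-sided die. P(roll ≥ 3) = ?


Favorable outcomes (roll ≥ 3): 2
Total outcomes = 4
P = 2/4 = 0.5000

P = 0.5000


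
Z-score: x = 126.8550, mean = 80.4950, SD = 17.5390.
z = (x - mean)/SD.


z = (126.8550 - 80.4950)/17.5390
= 46.3600/17.5390
= 2.6433

z = 2.6433


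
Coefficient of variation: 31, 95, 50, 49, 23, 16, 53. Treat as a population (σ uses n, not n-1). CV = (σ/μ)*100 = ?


Mean = 45.2857
SD = 24.2765
CV = (24.2765/45.2857)*100 = 53.6073%

CV = 53.6073%


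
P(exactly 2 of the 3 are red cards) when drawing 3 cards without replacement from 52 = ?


Hypergeometric: P(X=2) = C(26,2)·C(26,1) / C(52,3)
= 325 × 26 / 22100
= 8450/22100 = 0.3824

P = 0.3824


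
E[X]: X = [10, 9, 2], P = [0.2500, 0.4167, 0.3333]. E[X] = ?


E[X] = 10*0.2500 + 9*0.4167 + 2*0.3333
= 2.5000 + 3.7503 + 0.6666
= 6.9169

E[X] = 6.9169


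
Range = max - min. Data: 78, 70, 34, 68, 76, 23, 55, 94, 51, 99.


Max = 99, Min = 23
Range = 99 - 23 = 76

Range = 76


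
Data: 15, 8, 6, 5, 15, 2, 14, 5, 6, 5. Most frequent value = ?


Frequencies: 2:1, 5:3, 6:2, 8:1, 14:1, 15:2
Max frequency = 3
Mode = 5

Mode = 5
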